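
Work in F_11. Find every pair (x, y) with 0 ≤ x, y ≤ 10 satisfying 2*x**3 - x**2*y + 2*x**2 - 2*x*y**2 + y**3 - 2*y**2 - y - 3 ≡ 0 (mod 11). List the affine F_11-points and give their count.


Affine F_11-points: {(1, 2), (2, 1), (3, 8), (4, 9), (5, 0), (6, 1), (7, 0), (7, 6), (7, 10), (8, 1), (8, 8), (8, 9), (9, 0)}; count = 13.

For each of the 121 pairs (x, y) ∈ F_11², evaluate f(x, y) mod 11. Record the zeros.
  x = 0: [0↦8, 1↦6, 2↦6, 3↦3, 4↦3, 5↦1, 6↦3, 7↦4, 8↦10, 9↦5, 10↦6]  zeros at y ∈ ∅
  x = 1: [0↦1, 1↦7, 2↦0, 3↦8, 4↦4, 5↦5, 6↦6, 7↦2, 8↦10, 9↦3, 10↦9]  zeros at y ∈ {2}
  x = 2: [0↦10, 1↦0, 2↦6, 3↦1, 4↦2, 5↦4, 6↦2, 7↦2, 8↦10, 9↦10, 10↦8]  zeros at y ∈ {1}
  x = 3: [0↦3, 1↦8, 2↦3, 3↦5, 4↦9, 5↦10, 6↦3, 7↦5, 8↦0, 9↦5, 10↦4]  zeros at y ∈ {8}
  x = 4: [0↦3, 1↦10, 2↦3, 3↦10, 4↦4, 5↦2, 6↦10, 7↦1, 8↦3, 9↦0, 10↦9]  zeros at y ∈ {9}
  x = 5: [0↦0, 1↦7, 2↦7, 3↦6, 4↦10, 5↦3, 6↦2, 7↦2, 8↦9, 9↦7, 10↦2]  zeros at y ∈ {0}
  x = 6: [0↦6, 1↦0, 2↦5, 3↦5, 4↦6, 5↦3, 6↦2, 7↦9, 8↦8, 9↦5, 10↦6]  zeros at y ∈ {1}
  x = 7: [0↦0, 1↦1, 2↦9, 3↦8, 4↦4, 5↦3, 6↦0, 7↦1, 8↦1, 9↦6, 10↦0]  zeros at y ∈ {0, 6, 10}
  x = 8: [0↦5, 1↦0, 2↦9, 3↦5, 4↦5, 5↦4, 6↦8, 7↦1, 8↦0, 9↦0, 10↦7]  zeros at y ∈ {1, 8, 9}
  x = 9: [0↦0, 1↦9, 2↦6, 3↦8, 4↦10, 5↦7, 6↦5, 7↦10, 8↦6, 9↦10, 10↦6]  zeros at y ∈ {0}
  x = 10: [0↦8, 1↦7, 2↦1, 3↦7, 4↦9, 5↦2, 6↦3, 7↦7, 8↦9, 9↦4, 10↦9]  zeros at y ∈ ∅
Collecting zeros: affine points = {(1, 2), (2, 1), (3, 8), (4, 9), (5, 0), (6, 1), (7, 0), (7, 6), (7, 10), (8, 1), (8, 8), (8, 9), (9, 0)}.
Total count |C(F_11)_aff| = 13.


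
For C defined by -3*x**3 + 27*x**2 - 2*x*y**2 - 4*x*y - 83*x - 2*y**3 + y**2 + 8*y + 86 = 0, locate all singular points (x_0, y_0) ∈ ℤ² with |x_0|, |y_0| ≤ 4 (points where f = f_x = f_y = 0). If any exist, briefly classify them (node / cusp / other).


Singular points: {(3, -1)}; classification: cusp.

Compute partial derivatives:
  f_x = -9*x**2 + 54*x - 2*y**2 - 4*y - 83.
  f_y = -4*x*y - 4*x - 6*y**2 + 2*y + 8.
Scan x_0 ∈ {−4, ..., 4}. For each x_0, f_y(x_0, y) is a polynomial in y; find its integer roots y ∈ {−4, ..., 4}, then test f_x and f at those candidates.
  x = -4: f_y(-4, y) = -6*y**2 + 18*y + 24; vanishes at y ∈ {-1, 4}. (-4, -1): f_x = -441 ≠ 0; (-4, 4): f_x = -491 ≠ 0.
  x = -3: f_y(-3, y) = -6*y**2 + 14*y + 20; vanishes at y ∈ {-1}. (-3, -1): f_x = -324 ≠ 0.
  x = -2: f_y(-2, y) = -6*y**2 + 10*y + 16; vanishes at y ∈ {-1}. (-2, -1): f_x = -225 ≠ 0.
  x = -1: f_y(-1, y) = -6*y**2 + 6*y + 12; vanishes at y ∈ {-1, 2}. (-1, -1): f_x = -144 ≠ 0; (-1, 2): f_x = -162 ≠ 0.
  x = 0: f_y(0, y) = -6*y**2 + 2*y + 8; vanishes at y ∈ {-1}. (0, -1): f_x = -81 ≠ 0.
  x = 1: f_y(1, y) = -6*y**2 - 2*y + 4; vanishes at y ∈ {-1}. (1, -1): f_x = -36 ≠ 0.
  x = 2: f_y(2, y) = -6*y**2 - 6*y; vanishes at y ∈ {-1, 0}. (2, -1): f_x = -9 ≠ 0; (2, 0): f_x = -11 ≠ 0.
  x = 3: f_y(3, y) = -6*y**2 - 10*y - 4; vanishes at y ∈ {-1}. (3, -1): f_x = 0, f = 0 — SINGULAR.
  x = 4: f_y(4, y) = -6*y**2 - 14*y - 8; vanishes at y ∈ {-1}. (4, -1): f_x = -9 ≠ 0.
Only singular point on the grid: (3, -1).
Classify: substitute x = 3 + u, y = -1 + v and expand: f = -3*u**3 - 2*u*v**2 - 2*v**3 + v**2.
No constant or linear terms (consistent with a singular point). Quadratic part: v**2. Cubic part: -3*u**3 - 2*u*v**2 - 2*v**3.
The quadratic part v**2 is a perfect square, so there is a single (double) tangent line v = 0, i.e. y = -1. Restricting the cubic part to that line (v = 0) leaves -3*u**3 ≠ 0, so f is not divisible by v and the branch is v² ≈ 3*u**3 to lowest order — this is a cusp.
Classification: cusp.


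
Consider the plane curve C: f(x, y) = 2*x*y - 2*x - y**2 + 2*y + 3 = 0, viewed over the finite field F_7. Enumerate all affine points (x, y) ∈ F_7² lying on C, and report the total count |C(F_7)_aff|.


Affine F_7-points: {(0, 3), (0, 6), (2, 2), (2, 4), (5, 0), (5, 5)}; count = 6.

For each of the 49 pairs (x, y) ∈ F_7², evaluate f(x, y) mod 7. Record the zeros.
  x = 0: [0↦3, 1↦4, 2↦3, 3↦0, 4↦2, 5↦2, 6↦0]  zeros at y ∈ {3, 6}
  x = 1: [0↦1, 1↦4, 2↦5, 3↦4, 4↦1, 5↦3, 6↦3]  zeros at y ∈ ∅
  x = 2: [0↦6, 1↦4, 2↦0, 3↦1, 4↦0, 5↦4, 6↦6]  zeros at y ∈ {2, 4}
  x = 3: [0↦4, 1↦4, 2↦2, 3↦5, 4↦6, 5↦5, 6↦2]  zeros at y ∈ ∅
  x = 4: [0↦2, 1↦4, 2↦4, 3↦2, 4↦5, 5↦6, 6↦5]  zeros at y ∈ ∅
  x = 5: [0↦0, 1↦4, 2↦6, 3↦6, 4↦4, 5↦0, 6↦1]  zeros at y ∈ {0, 5}
  x = 6: [0↦5, 1↦4, 2↦1, 3↦3, 4↦3, 5↦1, 6↦4]  zeros at y ∈ ∅
Collecting zeros: affine points = {(0, 3), (0, 6), (2, 2), (2, 4), (5, 0), (5, 5)}.
Total count |C(F_7)_aff| = 6.


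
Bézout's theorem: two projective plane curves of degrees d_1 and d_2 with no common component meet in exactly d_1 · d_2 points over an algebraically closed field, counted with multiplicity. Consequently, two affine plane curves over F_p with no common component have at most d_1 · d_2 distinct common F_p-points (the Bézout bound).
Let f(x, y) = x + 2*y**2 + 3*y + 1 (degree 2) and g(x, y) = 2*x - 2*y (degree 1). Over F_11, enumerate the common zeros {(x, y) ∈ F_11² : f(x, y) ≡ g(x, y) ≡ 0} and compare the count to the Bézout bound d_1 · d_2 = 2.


Common zeros: ∅; count = 0; Bézout bound = 2.

deg(f) = 2, deg(g) = 1, so Bézout bound = 2.
Scan x ∈ F_11. For each x, list the y ∈ F_11 with f(x, y) ≡ 0 and those with g(x, y) ≡ 0 (mod 11); the common zeros in that column are the intersection.
  x = 0: f ≡ 0 at y ∈ {5, 10}; g ≡ 0 at y ∈ {0}; common: ∅.
  x = 1: f ≡ 0 at y ∈ {7, 8}; g ≡ 0 at y ∈ {1}; common: ∅.
  x = 2: f ≡ 0 at y ∈ ∅; g ≡ 0 at y ∈ {2}; common: ∅.
  x = 3: f ≡ 0 at y ∈ ∅; g ≡ 0 at y ∈ {3}; common: ∅.
  x = 4: f ≡ 0 at y ∈ ∅; g ≡ 0 at y ∈ {4}; common: ∅.
  x = 5: f ≡ 0 at y ∈ {1, 3}; g ≡ 0 at y ∈ {5}; common: ∅.
  x = 6: f ≡ 0 at y ∈ ∅; g ≡ 0 at y ∈ {6}; common: ∅.
  x = 7: f ≡ 0 at y ∈ {2}; g ≡ 0 at y ∈ {7}; common: ∅.
  x = 8: f ≡ 0 at y ∈ {6, 9}; g ≡ 0 at y ∈ {8}; common: ∅.
  x = 9: f ≡ 0 at y ∈ ∅; g ≡ 0 at y ∈ {9}; common: ∅.
  x = 10: f ≡ 0 at y ∈ {0, 4}; g ≡ 0 at y ∈ {10}; common: ∅.
Collecting: common zeros = ∅, so the count is 0.
Comparison with the Bézout bound: 0 ≤ 2 = deg(f)·deg(g), as expected for curves with no common component (the affine F_11-count falls short of the bound because intersections may lie at infinity, over extension fields, or carry multiplicity).


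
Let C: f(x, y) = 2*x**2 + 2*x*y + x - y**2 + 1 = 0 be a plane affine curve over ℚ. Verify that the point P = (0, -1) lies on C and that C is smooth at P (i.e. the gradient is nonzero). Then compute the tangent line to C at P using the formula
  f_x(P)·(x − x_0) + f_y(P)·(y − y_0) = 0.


Tangent line at P: -x + 2*y + 2 = 0.

Step 1: f(0, -1) = 0, so P lies on C.
Step 2: partial derivatives
  f_x(x, y) = 4*x + 2*y + 1, f_y(x, y) = 2*x - 2*y.
  f_x(P) = -1, f_y(P) = 2 (gradient nonzero, so P is smooth).
Step 3: tangent line at P: -1·(x − 0) + 2·(y − -1) = 0.
Expanding: -x + 2*y + 2 = 0.


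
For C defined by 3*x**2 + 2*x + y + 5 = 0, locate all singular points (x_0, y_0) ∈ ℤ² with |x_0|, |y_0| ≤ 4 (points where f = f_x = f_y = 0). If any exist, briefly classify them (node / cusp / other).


No singular points in the scanned grid; C is smooth there.

Compute partial derivatives:
  f_x = 6*x + 2.
  f_y = 1.
f_y = 1 is a nonzero constant, so f_y never vanishes: no point (x, y) can satisfy f = f_x = f_y = 0. In particular no (x, y) ∈ {−4, ..., 4}² is singular; the curve is smooth.


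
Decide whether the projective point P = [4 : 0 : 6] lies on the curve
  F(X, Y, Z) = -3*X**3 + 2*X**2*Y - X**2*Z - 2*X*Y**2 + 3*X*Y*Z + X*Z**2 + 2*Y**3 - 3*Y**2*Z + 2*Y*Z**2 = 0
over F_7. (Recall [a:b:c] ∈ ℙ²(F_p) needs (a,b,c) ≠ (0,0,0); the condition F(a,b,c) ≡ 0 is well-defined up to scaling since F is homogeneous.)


F(4,0,6) ≡ 3 (mod 7); P is NOT on the curve.

Evaluate F(4, 0, 6) term-by-term (mod 7).
  -3*X**3 ↦ -3·64·1·1 = -192
  2*X**2*Y ↦ 2·16·0·1 = 0
  -X**2*Z ↦ -1·16·1·6 = -96
  -2*X*Y**2 ↦ -2·4·0·1 = 0
  3*X*Y*Z ↦ 3·4·0·6 = 0
  X*Z**2 ↦ 1·4·1·36 = 144
  2*Y**3 ↦ 2·1·0·1 = 0
  -3*Y**2*Z ↦ -3·1·0·6 = 0
  2*Y*Z**2 ↦ 2·1·0·36 = 0
Sum: F(4, 0, 6) = (-192) + (0) + (-96) + (0) + (0) + (144) + (0) + (0) + (0) = -144.
Reducing mod 7: -144 ≡ 3 (mod 7).
Since F(a, b, c) ≡ 3 ≠ 0 (mod 7), P does NOT lie on the curve.


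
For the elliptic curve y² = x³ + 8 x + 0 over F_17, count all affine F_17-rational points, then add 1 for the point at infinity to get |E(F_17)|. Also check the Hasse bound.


Affine points = {(0, 0), (1, 3), (1, 14), (3, 0), (6, 3), (6, 14), (7, 5), (7, 12), (8, 7), (8, 10), (9, 6), (9, 11), (10, 3), (10, 14), (11, 5), (11, 12), (14, 0), (16, 5), (16, 12)}; affine count = 19; |E(F_17)| = 20.

Discriminant check: Δ ∝ 4a³ + 27b² = 4·8³ + 27·0² = 4·512 + 27·0 ≡ 8 (mod 17). Nonzero ⇒ E is nonsingular.
For each x ∈ F_17, compute rhs = x³ + 8·x + 0 mod 17, then count y ∈ F_17 with y² ≡ rhs.
  x = 0: rhs = 0, matching y values: 0 (1 points).
  x = 1: rhs = 9, matching y values: 3, 14 (2 points).
  x = 2: rhs = 7, matching y values: none (0 points).
  x = 3: rhs = 0, matching y values: 0 (1 points).
  x = 4: rhs = 11, matching y values: none (0 points).
  x = 5: rhs = 12, matching y values: none (0 points).
  x = 6: rhs = 9, matching y values: 3, 14 (2 points).
  x = 7: rhs = 8, matching y values: 5, 12 (2 points).
  x = 8: rhs = 15, matching y values: 7, 10 (2 points).
  x = 9: rhs = 2, matching y values: 6, 11 (2 points).
  x = 10: rhs = 9, matching y values: 3, 14 (2 points).
  x = 11: rhs = 8, matching y values: 5, 12 (2 points).
  x = 12: rhs = 5, matching y values: none (0 points).
  x = 13: rhs = 6, matching y values: none (0 points).
  x = 14: rhs = 0, matching y values: 0 (1 points).
  x = 15: rhs = 10, matching y values: none (0 points).
  x = 16: rhs = 8, matching y values: 5, 12 (2 points).
Total affine count: 19.
Full point count |E(F_17)| = 19 + 1 = 20.
Hasse bound: |20 − (17+1)| = |2| = 2 ≤ 2√17 ≈ 8.2462 ✓.


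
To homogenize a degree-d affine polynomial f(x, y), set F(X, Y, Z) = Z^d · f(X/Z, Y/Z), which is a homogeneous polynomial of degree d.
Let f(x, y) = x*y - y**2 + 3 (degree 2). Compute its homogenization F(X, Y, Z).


F(X, Y, Z) = X*Y - Y**2 + 3*Z**2

deg(f) = 2.
Substitute x = X/Z, y = Y/Z into f, then multiply by Z^2.
  monomial 1·x^1·y^1 ↦ 1·X^1·Y^1·Z^0.
  monomial -1·x^0·y^2 ↦ -1·X^0·Y^2·Z^0.
  monomial 3·x^0·y^0 ↦ 3·X^0·Y^0·Z^2.
Collecting: F(X, Y, Z) = X*Y - Y**2 + 3*Z**2.


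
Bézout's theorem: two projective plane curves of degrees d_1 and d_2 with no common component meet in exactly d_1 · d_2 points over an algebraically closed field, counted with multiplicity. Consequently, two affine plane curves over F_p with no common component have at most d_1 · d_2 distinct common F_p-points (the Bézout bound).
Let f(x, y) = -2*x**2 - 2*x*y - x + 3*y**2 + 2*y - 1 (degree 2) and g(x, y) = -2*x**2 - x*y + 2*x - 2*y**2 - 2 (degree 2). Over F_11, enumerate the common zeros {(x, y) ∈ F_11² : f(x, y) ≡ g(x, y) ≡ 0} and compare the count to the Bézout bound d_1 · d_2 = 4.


Common zeros: ∅; count = 0; Bézout bound = 4.

deg(f) = 2, deg(g) = 2, so Bézout bound = 4.
Scan x ∈ F_11. For each x, list the y ∈ F_11 with f(x, y) ≡ 0 and those with g(x, y) ≡ 0 (mod 11); the common zeros in that column are the intersection.
  x = 0: f ≡ 0 at y ∈ {4, 10}; g ≡ 0 at y ∈ ∅; common: ∅.
  x = 1: f ≡ 0 at y ∈ {4, 7}; g ≡ 0 at y ∈ ∅; common: ∅.
  x = 2: f ≡ 0 at y ∈ {0, 8}; g ≡ 0 at y ∈ {5}; common: ∅.
  x = 3: f ≡ 0 at y ∈ {0, 5}; g ≡ 0 at y ∈ ∅; common: ∅.
  x = 4: f ≡ 0 at y ∈ ∅; g ≡ 0 at y ∈ ∅; common: ∅.
  x = 5: f ≡ 0 at y ∈ ∅; g ≡ 0 at y ∈ ∅; common: ∅.
  x = 6: f ≡ 0 at y ∈ {8, 10}; g ≡ 0 at y ∈ ∅; common: ∅.
  x = 7: f ≡ 0 at y ∈ ∅; g ≡ 0 at y ∈ ∅; common: ∅.
  x = 8: f ≡ 0 at y ∈ {5, 7}; g ≡ 0 at y ∈ ∅; common: ∅.
  x = 9: f ≡ 0 at y ∈ ∅; g ≡ 0 at y ∈ ∅; common: ∅.
  x = 10: f ≡ 0 at y ∈ ∅; g ≡ 0 at y ∈ ∅; common: ∅.
Collecting: common zeros = ∅, so the count is 0.
Comparison with the Bézout bound: 0 ≤ 4 = deg(f)·deg(g), as expected for curves with no common component (the affine F_11-count falls short of the bound because intersections may lie at infinity, over extension fields, or carry multiplicity).


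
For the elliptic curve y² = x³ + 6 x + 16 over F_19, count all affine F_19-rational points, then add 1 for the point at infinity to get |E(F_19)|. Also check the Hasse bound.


Affine points = {(0, 4), (0, 15), (1, 2), (1, 17), (2, 6), (2, 13), (3, 2), (3, 17), (4, 3), (4, 16), (5, 0), (8, 5), (8, 14), (9, 1), (9, 18), (11, 8), (11, 11), (12, 7), (12, 12), (13, 7), (13, 12), (15, 2), (15, 17), (16, 3), (16, 16), (18, 3), (18, 16)}; affine count = 27; |E(F_19)| = 28.

Discriminant check: Δ ∝ 4a³ + 27b² = 4·6³ + 27·16² = 4·216 + 27·256 ≡ 5 (mod 19). Nonzero ⇒ E is nonsingular.
For each x ∈ F_19, compute rhs = x³ + 6·x + 16 mod 19, then count y ∈ F_19 with y² ≡ rhs.
  x = 0: rhs = 16, matching y values: 4, 15 (2 points).
  x = 1: rhs = 4, matching y values: 2, 17 (2 points).
  x = 2: rhs = 17, matching y values: 6, 13 (2 points).
  x = 3: rhs = 4, matching y values: 2, 17 (2 points).
  x = 4: rhs = 9, matching y values: 3, 16 (2 points).
  x = 5: rhs = 0, matching y values: 0 (1 points).
  x = 6: rhs = 2, matching y values: none (0 points).
  x = 7: rhs = 2, matching y values: none (0 points).
  x = 8: rhs = 6, matching y values: 5, 14 (2 points).
  x = 9: rhs = 1, matching y values: 1, 18 (2 points).
  x = 10: rhs = 12, matching y values: none (0 points).
  x = 11: rhs = 7, matching y values: 8, 11 (2 points).
  x = 12: rhs = 11, matching y values: 7, 12 (2 points).
  x = 13: rhs = 11, matching y values: 7, 12 (2 points).
  x = 14: rhs = 13, matching y values: none (0 points).
  x = 15: rhs = 4, matching y values: 2, 17 (2 points).
  x = 16: rhs = 9, matching y values: 3, 16 (2 points).
  x = 17: rhs = 15, matching y values: none (0 points).
  x = 18: rhs = 9, matching y values: 3, 16 (2 points).
Total affine count: 27.
Full point count |E(F_19)| = 27 + 1 = 28.
Hasse bound: |28 − (19+1)| = |8| = 8 ≤ 2√19 ≈ 8.7178 ✓.


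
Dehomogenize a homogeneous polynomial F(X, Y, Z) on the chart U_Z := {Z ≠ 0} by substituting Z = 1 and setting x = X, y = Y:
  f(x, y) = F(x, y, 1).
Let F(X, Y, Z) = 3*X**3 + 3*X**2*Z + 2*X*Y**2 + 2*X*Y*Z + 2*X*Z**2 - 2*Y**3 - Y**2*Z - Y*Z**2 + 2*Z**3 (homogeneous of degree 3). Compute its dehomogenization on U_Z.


f(x, y) = 3*x**3 + 3*x**2 + 2*x*y**2 + 2*x*y + 2*x - 2*y**3 - y**2 - y + 2

On U_Z we set Z = 1. Each monomial c·X^i·Y^j·Z^k in F becomes c·x^i·y^j·1^k = c·x^i·y^j.
Substituting Z = 1: F(X, Y, 1) = 3*x**3 + 3*x**2 + 2*x*y**2 + 2*x*y + 2*x - 2*y**3 - y**2 - y + 2.
Note: deg(f) ≤ deg(F) = 3; strict inequality happens when F is divisible by Z (lost terms).


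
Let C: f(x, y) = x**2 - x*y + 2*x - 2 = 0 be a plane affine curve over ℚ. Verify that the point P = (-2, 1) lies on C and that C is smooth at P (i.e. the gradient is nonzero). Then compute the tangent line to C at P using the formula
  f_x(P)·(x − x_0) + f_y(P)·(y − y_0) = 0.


Tangent line at P: -3*x + 2*y - 8 = 0.

Step 1: f(-2, 1) = 0, so P lies on C.
Step 2: partial derivatives
  f_x(x, y) = 2*x - y + 2, f_y(x, y) = -x.
  f_x(P) = -3, f_y(P) = 2 (gradient nonzero, so P is smooth).
Step 3: tangent line at P: -3·(x − -2) + 2·(y − 1) = 0.
Expanding: -3*x + 2*y - 8 = 0.


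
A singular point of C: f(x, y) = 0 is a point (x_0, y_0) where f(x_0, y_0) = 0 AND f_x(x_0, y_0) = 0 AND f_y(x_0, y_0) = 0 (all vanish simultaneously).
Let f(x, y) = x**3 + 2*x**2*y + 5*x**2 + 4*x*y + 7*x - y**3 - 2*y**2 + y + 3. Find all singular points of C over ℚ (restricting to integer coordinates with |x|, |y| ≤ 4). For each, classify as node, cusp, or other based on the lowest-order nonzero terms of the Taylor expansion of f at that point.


Singular points: {(-1, -1)}; classification: cusp.

Compute partial derivatives:
  f_x = 3*x**2 + 4*x*y + 10*x + 4*y + 7.
  f_y = 2*x**2 + 4*x - 3*y**2 - 4*y + 1.
Scan x_0 ∈ {−4, ..., 4}. For each x_0, f_y(x_0, y) is a polynomial in y; find its integer roots y ∈ {−4, ..., 4}, then test f_x and f at those candidates.
  x = -4: f_y(-4, y) = -3*y**2 - 4*y + 17; no integer root y with |y| ≤ 4.
  x = -3: f_y(-3, y) = -3*y**2 - 4*y + 7; vanishes at y ∈ {1}. (-3, 1): f_x = -4 ≠ 0.
  x = -2: f_y(-2, y) = -3*y**2 - 4*y + 1; no integer root y with |y| ≤ 4.
  x = -1: f_y(-1, y) = -3*y**2 - 4*y - 1; vanishes at y ∈ {-1}. (-1, -1): f_x = 0, f = 0 — SINGULAR.
  x = 0: f_y(0, y) = -3*y**2 - 4*y + 1; no integer root y with |y| ≤ 4.
  x = 1: f_y(1, y) = -3*y**2 - 4*y + 7; vanishes at y ∈ {1}. (1, 1): f_x = 28 ≠ 0.
  x = 2: f_y(2, y) = -3*y**2 - 4*y + 17; no integer root y with |y| ≤ 4.
  x = 3: f_y(3, y) = -3*y**2 - 4*y + 31; no integer root y with |y| ≤ 4.
  x = 4: f_y(4, y) = -3*y**2 - 4*y + 49; no integer root y with |y| ≤ 4.
Only singular point on the grid: (-1, -1).
Classify: substitute x = -1 + u, y = -1 + v and expand: f = u**3 + 2*u**2*v - v**3 + v**2.
No constant or linear terms (consistent with a singular point). Quadratic part: v**2. Cubic part: u**3 + 2*u**2*v - v**3.
The quadratic part v**2 is a perfect square, so there is a single (double) tangent line v = 0, i.e. y = -1. Restricting the cubic part to that line (v = 0) leaves u**3 ≠ 0, so f is not divisible by v and the branch is v² ≈ -u**3 to lowest order — this is a cusp.
Classification: cusp.


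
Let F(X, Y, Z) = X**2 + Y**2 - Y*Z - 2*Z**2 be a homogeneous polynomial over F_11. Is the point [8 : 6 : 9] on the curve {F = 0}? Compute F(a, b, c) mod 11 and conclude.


F(8,6,9) ≡ 5 (mod 11); P is NOT on the curve.

Evaluate F(8, 6, 9) term-by-term (mod 11).
  X**2 ↦ 1·64·1·1 = 64
  Y**2 ↦ 1·1·36·1 = 36
  -Y*Z ↦ -1·1·6·9 = -54
  -2*Z**2 ↦ -2·1·1·81 = -162
Sum: F(8, 6, 9) = (64) + (36) + (-54) + (-162) = -116.
Reducing mod 11: -116 ≡ 5 (mod 11).
Since F(a, b, c) ≡ 5 ≠ 0 (mod 11), P does NOT lie on the curve.


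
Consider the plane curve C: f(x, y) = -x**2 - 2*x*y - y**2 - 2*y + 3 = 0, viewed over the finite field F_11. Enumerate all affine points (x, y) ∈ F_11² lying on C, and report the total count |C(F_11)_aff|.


Affine F_11-points: {(0, 1), (0, 8), (4, 5), (4, 7), (5, 0), (5, 10), (6, 0), (6, 8), (8, 5), (8, 10), (9, 1)}; count = 11.

For each of the 121 pairs (x, y) ∈ F_11², evaluate f(x, y) mod 11. Record the zeros.
  x = 0: [0↦3, 1↦0, 2↦6, 3↦10, 4↦1, 5↦1, 6↦10, 7↦6, 8↦0, 9↦3, 10↦4]  zeros at y ∈ {1, 8}
  x = 1: [0↦2, 1↦8, 2↦1, 3↦3, 4↦3, 5↦1, 6↦8, 7↦2, 8↦5, 9↦6, 10↦5]  zeros at y ∈ ∅
  x = 2: [0↦10, 1↦3, 2↦5, 3↦5, 4↦3, 5↦10, 6↦4, 7↦7, 8↦8, 9↦7, 10↦4]  zeros at y ∈ ∅
  x = 3: [0↦5, 1↦7, 2↦7, 3↦5, 4↦1, 5↦6, 6↦9, 7↦10, 8↦9, 9↦6, 10↦1]  zeros at y ∈ ∅
  x = 4: [0↦9, 1↦9, 2↦7, 3↦3, 4↦8, 5↦0, 6↦1, 7↦0, 8↦8, 9↦3, 10↦7]  zeros at y ∈ {5, 7}
  x = 5: [0↦0, 1↦9, 2↦5, 3↦10, 4↦2, 5↦3, 6↦2, 7↦10, 8↦5, 9↦9, 10↦0]  zeros at y ∈ {0, 10}
  x = 6: [0↦0, 1↦7, 2↦1, 3↦4, 4↦5, 5↦4, 6↦1, 7↦7, 8↦0, 9↦2, 10↦2]  zeros at y ∈ {0, 8}
  x = 7: [0↦9, 1↦3, 2↦6, 3↦7, 4↦6, 5↦3, 6↦9, 7↦2, 8↦4, 9↦4, 10↦2]  zeros at y ∈ ∅
  x = 8: [0↦5, 1↦8, 2↦9, 3↦8, 4↦5, 5↦0, 6↦4, 7↦6, 8↦6, 9↦4, 10↦0]  zeros at y ∈ {5, 10}
  x = 9: [0↦10, 1↦0, 2↦10, 3↦7, 4↦2, 5↦6, 6↦8, 7↦8, 8↦6, 9↦2, 10↦7]  zeros at y ∈ {1}
  x = 10: [0↦2, 1↦1, 2↦9, 3↦4, 4↦8, 5↦10, 6↦10, 7↦8, 8↦4, 9↦9, 10↦1]  zeros at y ∈ ∅
Collecting zeros: affine points = {(0, 1), (0, 8), (4, 5), (4, 7), (5, 0), (5, 10), (6, 0), (6, 8), (8, 5), (8, 10), (9, 1)}.
Total count |C(F_11)_aff| = 11.


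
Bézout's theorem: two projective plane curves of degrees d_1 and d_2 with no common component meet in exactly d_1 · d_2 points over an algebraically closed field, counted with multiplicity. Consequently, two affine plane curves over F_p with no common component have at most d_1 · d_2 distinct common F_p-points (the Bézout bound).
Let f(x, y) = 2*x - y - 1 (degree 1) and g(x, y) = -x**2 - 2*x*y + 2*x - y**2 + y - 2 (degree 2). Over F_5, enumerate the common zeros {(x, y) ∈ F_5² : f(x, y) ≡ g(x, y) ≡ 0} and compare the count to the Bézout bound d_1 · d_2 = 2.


Common zeros: {(2, 3), (3, 0)}; count = 2; Bézout bound = 2.

deg(f) = 1, deg(g) = 2, so Bézout bound = 2.
Scan x ∈ F_5. For each x, list the y ∈ F_5 with f(x, y) ≡ 0 and those with g(x, y) ≡ 0 (mod 5); the common zeros in that column are the intersection.
  x = 0: f ≡ 0 at y ∈ {4}; g ≡ 0 at y ∈ ∅; common: ∅.
  x = 1: f ≡ 0 at y ∈ {1}; g ≡ 0 at y ∈ ∅; common: ∅.
  x = 2: f ≡ 0 at y ∈ {3}; g ≡ 0 at y ∈ {3, 4}; common: {3}.
  x = 3: f ≡ 0 at y ∈ {0}; g ≡ 0 at y ∈ {0}; common: {0}.
  x = 4: f ≡ 0 at y ∈ {2}; g ≡ 0 at y ∈ {0, 3}; common: ∅.
Collecting: common zeros = {(2, 3), (3, 0)}, so the count is 2.
Comparison with the Bézout bound: 2 ≤ 2 = deg(f)·deg(g), as expected for curves with no common component (the bound is attained).


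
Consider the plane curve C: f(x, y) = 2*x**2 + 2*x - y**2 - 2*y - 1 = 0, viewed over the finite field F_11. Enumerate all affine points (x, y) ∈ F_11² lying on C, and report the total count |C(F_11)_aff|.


Affine F_11-points: {(0, 10), (1, 1), (1, 8), (2, 0), (2, 9), (5, 3), (5, 6), (8, 0), (8, 9), (9, 1), (9, 8), (10, 10)}; count = 12.

For each of the 121 pairs (x, y) ∈ F_11², evaluate f(x, y) mod 11. Record the zeros.
  x = 0: [0↦10, 1↦7, 2↦2, 3↦6, 4↦8, 5↦8, 6↦6, 7↦2, 8↦7, 9↦10, 10↦0]  zeros at y ∈ {10}
  x = 1: [0↦3, 1↦0, 2↦6, 3↦10, 4↦1, 5↦1, 6↦10, 7↦6, 8↦0, 9↦3, 10↦4]  zeros at y ∈ {1, 8}
  x = 2: [0↦0, 1↦8, 2↦3, 3↦7, 4↦9, 5↦9, 6↦7, 7↦3, 8↦8, 9↦0, 10↦1]  zeros at y ∈ {0, 9}
  x = 3: [0↦1, 1↦9, 2↦4, 3↦8, 4↦10, 5↦10, 6↦8, 7↦4, 8↦9, 9↦1, 10↦2]  zeros at y ∈ ∅
  x = 4: [0↦6, 1↦3, 2↦9, 3↦2, 4↦4, 5↦4, 6↦2, 7↦9, 8↦3, 9↦6, 10↦7]  zeros at y ∈ ∅
  x = 5: [0↦4, 1↦1, 2↦7, 3↦0, 4↦2, 5↦2, 6↦0, 7↦7, 8↦1, 9↦4, 10↦5]  zeros at y ∈ {3, 6}
  x = 6: [0↦6, 1↦3, 2↦9, 3↦2, 4↦4, 5↦4, 6↦2, 7↦9, 8↦3, 9↦6, 10↦7]  zeros at y ∈ ∅
  x = 7: [0↦1, 1↦9, 2↦4, 3↦8, 4↦10, 5↦10, 6↦8, 7↦4, 8↦9, 9↦1, 10↦2]  zeros at y ∈ ∅
  x = 8: [0↦0, 1↦8, 2↦3, 3↦7, 4↦9, 5↦9, 6↦7, 7↦3, 8↦8, 9↦0, 10↦1]  zeros at y ∈ {0, 9}
  x = 9: [0↦3, 1↦0, 2↦6, 3↦10, 4↦1, 5↦1, 6↦10, 7↦6, 8↦0, 9↦3, 10↦4]  zeros at y ∈ {1, 8}
  x = 10: [0↦10, 1↦7, 2↦2, 3↦6, 4↦8, 5↦8, 6↦6, 7↦2, 8↦7, 9↦10, 10↦0]  zeros at y ∈ {10}
Collecting zeros: affine points = {(0, 10), (1, 1), (1, 8), (2, 0), (2, 9), (5, 3), (5, 6), (8, 0), (8, 9), (9, 1), (9, 8), (10, 10)}.
Total count |C(F_11)_aff| = 12.


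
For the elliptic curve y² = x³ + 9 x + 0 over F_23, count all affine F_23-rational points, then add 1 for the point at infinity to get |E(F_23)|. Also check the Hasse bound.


Affine points = {(0, 0), (2, 7), (2, 16), (3, 10), (3, 13), (4, 10), (4, 13), (5, 3), (5, 20), (8, 3), (8, 20), (10, 3), (10, 20), (11, 2), (11, 21), (14, 8), (14, 15), (16, 10), (16, 13), (17, 11), (17, 12), (22, 6), (22, 17)}; affine count = 23; |E(F_23)| = 24.

Discriminant check: Δ ∝ 4a³ + 27b² = 4·9³ + 27·0² = 4·729 + 27·0 ≡ 18 (mod 23). Nonzero ⇒ E is nonsingular.
For each x ∈ F_23, compute rhs = x³ + 9·x + 0 mod 23, then count y ∈ F_23 with y² ≡ rhs.
  x = 0: rhs = 0, matching y values: 0 (1 points).
  x = 1: rhs = 10, matching y values: none (0 points).
  x = 2: rhs = 3, matching y values: 7, 16 (2 points).
  x = 3: rhs = 8, matching y values: 10, 13 (2 points).
  x = 4: rhs = 8, matching y values: 10, 13 (2 points).
  x = 5: rhs = 9, matching y values: 3, 20 (2 points).
  x = 6: rhs = 17, matching y values: none (0 points).
  x = 7: rhs = 15, matching y values: none (0 points).
  x = 8: rhs = 9, matching y values: 3, 20 (2 points).
  x = 9: rhs = 5, matching y values: none (0 points).
  x = 10: rhs = 9, matching y values: 3, 20 (2 points).
  x = 11: rhs = 4, matching y values: 2, 21 (2 points).
  x = 12: rhs = 19, matching y values: none (0 points).
  x = 13: rhs = 14, matching y values: none (0 points).
  x = 14: rhs = 18, matching y values: 8, 15 (2 points).
  x = 15: rhs = 14, matching y values: none (0 points).
  x = 16: rhs = 8, matching y values: 10, 13 (2 points).
  x = 17: rhs = 6, matching y values: 11, 12 (2 points).
  x = 18: rhs = 14, matching y values: none (0 points).
  x = 19: rhs = 15, matching y values: none (0 points).
  x = 20: rhs = 15, matching y values: none (0 points).
  x = 21: rhs = 20, matching y values: none (0 points).
  x = 22: rhs = 13, matching y values: 6, 17 (2 points).
Total affine count: 23.
Full point count |E(F_23)| = 23 + 1 = 24.
Hasse bound: |24 − (23+1)| = |0| = 0 ≤ 2√23 ≈ 9.5917 ✓.


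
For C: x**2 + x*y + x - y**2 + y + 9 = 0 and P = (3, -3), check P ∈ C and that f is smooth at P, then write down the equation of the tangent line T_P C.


Tangent line at P: 4*x + 10*y + 18 = 0.

Step 1: f(3, -3) = 0, so P lies on C.
Step 2: partial derivatives
  f_x(x, y) = 2*x + y + 1, f_y(x, y) = x - 2*y + 1.
  f_x(P) = 4, f_y(P) = 10 (gradient nonzero, so P is smooth).
Step 3: tangent line at P: 4·(x − 3) + 10·(y − -3) = 0.
Expanding: 4*x + 10*y + 18 = 0.


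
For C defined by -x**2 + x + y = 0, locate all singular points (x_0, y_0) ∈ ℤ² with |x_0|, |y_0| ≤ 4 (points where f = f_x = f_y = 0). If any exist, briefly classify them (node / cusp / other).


No singular points in the scanned grid; C is smooth there.

Compute partial derivatives:
  f_x = 1 - 2*x.
  f_y = 1.
f_y = 1 is a nonzero constant, so f_y never vanishes: no point (x, y) can satisfy f = f_x = f_y = 0. In particular no (x, y) ∈ {−4, ..., 4}² is singular; the curve is smooth.


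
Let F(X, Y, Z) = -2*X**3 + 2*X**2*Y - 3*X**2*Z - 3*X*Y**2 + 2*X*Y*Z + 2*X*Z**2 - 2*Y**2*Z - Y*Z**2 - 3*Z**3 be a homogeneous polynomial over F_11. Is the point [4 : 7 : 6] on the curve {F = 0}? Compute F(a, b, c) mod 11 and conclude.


F(4,7,6) ≡ 6 (mod 11); P is NOT on the curve.

Evaluate F(4, 7, 6) term-by-term (mod 11).
  -2*X**3 ↦ -2·64·1·1 = -128
  2*X**2*Y ↦ 2·16·7·1 = 224
  -3*X**2*Z ↦ -3·16·1·6 = -288
  -3*X*Y**2 ↦ -3·4·49·1 = -588
  2*X*Y*Z ↦ 2·4·7·6 = 336
  2*X*Z**2 ↦ 2·4·1·36 = 288
  -2*Y**2*Z ↦ -2·1·49·6 = -588
  -Y*Z**2 ↦ -1·1·7·36 = -252
  -3*Z**3 ↦ -3·1·1·216 = -648
Sum: F(4, 7, 6) = (-128) + (224) + (-288) + (-588) + (336) + (288) + (-588) + (-252) + (-648) = -1644.
Reducing mod 11: -1644 ≡ 6 (mod 11).
Since F(a, b, c) ≡ 6 ≠ 0 (mod 11), P does NOT lie on the curve.


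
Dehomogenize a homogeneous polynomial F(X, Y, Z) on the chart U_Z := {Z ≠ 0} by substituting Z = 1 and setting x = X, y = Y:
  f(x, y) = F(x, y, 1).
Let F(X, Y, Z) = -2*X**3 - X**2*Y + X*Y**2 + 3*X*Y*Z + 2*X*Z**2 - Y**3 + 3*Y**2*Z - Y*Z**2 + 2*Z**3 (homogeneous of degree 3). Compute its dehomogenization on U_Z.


f(x, y) = -2*x**3 - x**2*y + x*y**2 + 3*x*y + 2*x - y**3 + 3*y**2 - y + 2

On U_Z we set Z = 1. Each monomial c·X^i·Y^j·Z^k in F becomes c·x^i·y^j·1^k = c·x^i·y^j.
Substituting Z = 1: F(X, Y, 1) = -2*x**3 - x**2*y + x*y**2 + 3*x*y + 2*x - y**3 + 3*y**2 - y + 2.
Note: deg(f) ≤ deg(F) = 3; strict inequality happens when F is divisible by Z (lost terms).


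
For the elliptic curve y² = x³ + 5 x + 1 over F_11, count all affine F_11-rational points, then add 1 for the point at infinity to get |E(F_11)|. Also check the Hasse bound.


Affine points = {(0, 1), (0, 10), (6, 4), (6, 7), (7, 4), (7, 7), (8, 5), (8, 6), (9, 4), (9, 7)}; affine count = 10; |E(F_11)| = 11.

Discriminant check: Δ ∝ 4a³ + 27b² = 4·5³ + 27·1² = 4·125 + 27·1 ≡ 10 (mod 11). Nonzero ⇒ E is nonsingular.
For each x ∈ F_11, compute rhs = x³ + 5·x + 1 mod 11, then count y ∈ F_11 with y² ≡ rhs.
  x = 0: rhs = 1, matching y values: 1, 10 (2 points).
  x = 1: rhs = 7, matching y values: none (0 points).
  x = 2: rhs = 8, matching y values: none (0 points).
  x = 3: rhs = 10, matching y values: none (0 points).
  x = 4: rhs = 8, matching y values: none (0 points).
  x = 5: rhs = 8, matching y values: none (0 points).
  x = 6: rhs = 5, matching y values: 4, 7 (2 points).
  x = 7: rhs = 5, matching y values: 4, 7 (2 points).
  x = 8: rhs = 3, matching y values: 5, 6 (2 points).
  x = 9: rhs = 5, matching y values: 4, 7 (2 points).
  x = 10: rhs = 6, matching y values: none (0 points).
Total affine count: 10.
Full point count |E(F_11)| = 10 + 1 = 11.
Hasse bound: |11 − (11+1)| = |-1| = 1 ≤ 2√11 ≈ 6.6332 ✓.


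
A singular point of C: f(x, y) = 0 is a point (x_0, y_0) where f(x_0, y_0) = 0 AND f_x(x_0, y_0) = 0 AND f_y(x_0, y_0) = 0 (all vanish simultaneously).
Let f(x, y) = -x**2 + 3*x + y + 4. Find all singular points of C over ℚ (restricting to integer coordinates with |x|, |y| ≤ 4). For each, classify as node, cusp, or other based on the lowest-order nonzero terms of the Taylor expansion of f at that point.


No singular points in the scanned grid; C is smooth there.

Compute partial derivatives:
  f_x = 3 - 2*x.
  f_y = 1.
f_y = 1 is a nonzero constant, so f_y never vanishes: no point (x, y) can satisfy f = f_x = f_y = 0. In particular no (x, y) ∈ {−4, ..., 4}² is singular; the curve is smooth.


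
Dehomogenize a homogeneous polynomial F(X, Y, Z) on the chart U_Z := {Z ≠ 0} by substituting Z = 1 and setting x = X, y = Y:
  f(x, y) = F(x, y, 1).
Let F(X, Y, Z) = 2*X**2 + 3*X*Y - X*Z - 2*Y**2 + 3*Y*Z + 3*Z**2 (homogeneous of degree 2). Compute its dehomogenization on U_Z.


f(x, y) = 2*x**2 + 3*x*y - x - 2*y**2 + 3*y + 3

On U_Z we set Z = 1. Each monomial c·X^i·Y^j·Z^k in F becomes c·x^i·y^j·1^k = c·x^i·y^j.
Substituting Z = 1: F(X, Y, 1) = 2*x**2 + 3*x*y - x - 2*y**2 + 3*y + 3.
Note: deg(f) ≤ deg(F) = 2; strict inequality happens when F is divisible by Z (lost terms).


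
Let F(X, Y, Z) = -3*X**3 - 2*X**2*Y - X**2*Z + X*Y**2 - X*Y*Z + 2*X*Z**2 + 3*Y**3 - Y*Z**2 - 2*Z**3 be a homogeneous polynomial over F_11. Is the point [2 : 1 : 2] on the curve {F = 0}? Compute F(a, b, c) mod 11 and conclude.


F(2,1,2) ≡ 1 (mod 11); P is NOT on the curve.

Evaluate F(2, 1, 2) term-by-term (mod 11).
  -3*X**3 ↦ -3·8·1·1 = -24
  -2*X**2*Y ↦ -2·4·1·1 = -8
  -X**2*Z ↦ -1·4·1·2 = -8
  X*Y**2 ↦ 1·2·1·1 = 2
  -X*Y*Z ↦ -1·2·1·2 = -4
  2*X*Z**2 ↦ 2·2·1·4 = 16
  3*Y**3 ↦ 3·1·1·1 = 3
  -Y*Z**2 ↦ -1·1·1·4 = -4
  -2*Z**3 ↦ -2·1·1·8 = -16
Sum: F(2, 1, 2) = (-24) + (-8) + (-8) + (2) + (-4) + (16) + (3) + (-4) + (-16) = -43.
Reducing mod 11: -43 ≡ 1 (mod 11).
Since F(a, b, c) ≡ 1 ≠ 0 (mod 11), P does NOT lie on the curve.


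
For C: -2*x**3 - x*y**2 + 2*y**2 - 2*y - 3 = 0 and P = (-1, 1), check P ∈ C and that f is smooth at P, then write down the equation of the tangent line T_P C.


Tangent line at P: -7*x + 4*y - 11 = 0.

Step 1: f(-1, 1) = 0, so P lies on C.
Step 2: partial derivatives
  f_x(x, y) = -6*x**2 - y**2, f_y(x, y) = -2*x*y + 4*y - 2.
  f_x(P) = -7, f_y(P) = 4 (gradient nonzero, so P is smooth).
Step 3: tangent line at P: -7·(x − -1) + 4·(y − 1) = 0.
Expanding: -7*x + 4*y - 11 = 0.


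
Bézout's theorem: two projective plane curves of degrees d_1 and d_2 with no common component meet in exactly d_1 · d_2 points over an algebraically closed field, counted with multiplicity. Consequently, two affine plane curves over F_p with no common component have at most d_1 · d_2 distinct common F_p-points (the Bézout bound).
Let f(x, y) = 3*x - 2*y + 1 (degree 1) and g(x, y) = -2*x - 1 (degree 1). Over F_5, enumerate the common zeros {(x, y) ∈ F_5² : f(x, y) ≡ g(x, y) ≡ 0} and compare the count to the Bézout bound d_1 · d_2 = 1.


Common zeros: {(2, 1)}; count = 1; Bézout bound = 1.

deg(f) = 1, deg(g) = 1, so Bézout bound = 1.
Scan x ∈ F_5. For each x, list the y ∈ F_5 with f(x, y) ≡ 0 and those with g(x, y) ≡ 0 (mod 5); the common zeros in that column are the intersection.
  x = 0: f ≡ 0 at y ∈ {3}; g ≡ 0 at y ∈ ∅; common: ∅.
  x = 1: f ≡ 0 at y ∈ {2}; g ≡ 0 at y ∈ ∅; common: ∅.
  x = 2: f ≡ 0 at y ∈ {1}; g ≡ 0 at y ∈ {0, 1, 2, 3, 4}; common: {1}.
  x = 3: f ≡ 0 at y ∈ {0}; g ≡ 0 at y ∈ ∅; common: ∅.
  x = 4: f ≡ 0 at y ∈ {4}; g ≡ 0 at y ∈ ∅; common: ∅.
Collecting: common zeros = {(2, 1)}, so the count is 1.
Comparison with the Bézout bound: 1 ≤ 1 = deg(f)·deg(g), as expected for curves with no common component (the bound is attained).


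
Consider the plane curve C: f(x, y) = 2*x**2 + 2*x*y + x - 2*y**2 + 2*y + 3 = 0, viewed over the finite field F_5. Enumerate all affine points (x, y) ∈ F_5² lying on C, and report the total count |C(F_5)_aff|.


Affine F_5-points: {(1, 3), (1, 4), (2, 4), (3, 1), (3, 3)}; count = 5.

For each of the 25 pairs (x, y) ∈ F_5², evaluate f(x, y) mod 5. Record the zeros.
  x = 0: [0↦3, 1↦3, 2↦4, 3↦1, 4↦4]  zeros at y ∈ ∅
  x = 1: [0↦1, 1↦3, 2↦1, 3↦0, 4↦0]  zeros at y ∈ {3, 4}
  x = 2: [0↦3, 1↦2, 2↦2, 3↦3, 4↦0]  zeros at y ∈ {4}
  x = 3: [0↦4, 1↦0, 2↦2, 3↦0, 4↦4]  zeros at y ∈ {1, 3}
  x = 4: [0↦4, 1↦2, 2↦1, 3↦1, 4↦2]  zeros at y ∈ ∅
Collecting zeros: affine points = {(1, 3), (1, 4), (2, 4), (3, 1), (3, 3)}.
Total count |C(F_5)_aff| = 5.


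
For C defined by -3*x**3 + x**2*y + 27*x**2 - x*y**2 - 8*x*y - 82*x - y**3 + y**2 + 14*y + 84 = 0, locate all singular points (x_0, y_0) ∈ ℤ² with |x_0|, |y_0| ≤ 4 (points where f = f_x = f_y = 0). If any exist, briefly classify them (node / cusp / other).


Singular points: {(3, -1)}; classification: node.

Compute partial derivatives:
  f_x = -9*x**2 + 2*x*y + 54*x - y**2 - 8*y - 82.
  f_y = x**2 - 2*x*y - 8*x - 3*y**2 + 2*y + 14.
Scan x_0 ∈ {−4, ..., 4}. For each x_0, f_y(x_0, y) is a polynomial in y; find its integer roots y ∈ {−4, ..., 4}, then test f_x and f at those candidates.
  x = -4: f_y(-4, y) = -3*y**2 + 10*y + 62; no integer root y with |y| ≤ 4.
  x = -3: f_y(-3, y) = -3*y**2 + 8*y + 47; no integer root y with |y| ≤ 4.
  x = -2: f_y(-2, y) = -3*y**2 + 6*y + 34; no integer root y with |y| ≤ 4.
  x = -1: f_y(-1, y) = -3*y**2 + 4*y + 23; no integer root y with |y| ≤ 4.
  x = 0: f_y(0, y) = -3*y**2 + 2*y + 14; no integer root y with |y| ≤ 4.
  x = 1: f_y(1, y) = 7 - 3*y**2; no integer root y with |y| ≤ 4.
  x = 2: f_y(2, y) = -3*y**2 - 2*y + 2; no integer root y with |y| ≤ 4.
  x = 3: f_y(3, y) = -3*y**2 - 4*y - 1; vanishes at y ∈ {-1}. (3, -1): f_x = 0, f = 0 — SINGULAR.
  x = 4: f_y(4, y) = -3*y**2 - 6*y - 2; no integer root y with |y| ≤ 4.
Only singular point on the grid: (3, -1).
Classify: substitute x = 3 + u, y = -1 + v and expand: f = -3*u**3 + u**2*v - u**2 - u*v**2 - v**3 + v**2.
No constant or linear terms (consistent with a singular point). Quadratic part: -u**2 + v**2. Cubic part: -3*u**3 + u**2*v - u*v**2 - v**3.
The quadratic part v**2 - u**2 = (v − u)(v + u) splits into two distinct linear factors, so there are two distinct tangent lines y − -1 = ±(x − 3) — this is a node (ordinary double point).
Classification: node.


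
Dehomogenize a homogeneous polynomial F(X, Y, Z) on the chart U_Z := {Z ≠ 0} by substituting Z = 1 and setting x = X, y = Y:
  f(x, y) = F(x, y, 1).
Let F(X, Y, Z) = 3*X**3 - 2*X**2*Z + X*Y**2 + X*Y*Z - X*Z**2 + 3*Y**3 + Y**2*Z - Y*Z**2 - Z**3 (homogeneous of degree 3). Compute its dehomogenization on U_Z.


f(x, y) = 3*x**3 - 2*x**2 + x*y**2 + x*y - x + 3*y**3 + y**2 - y - 1

On U_Z we set Z = 1. Each monomial c·X^i·Y^j·Z^k in F becomes c·x^i·y^j·1^k = c·x^i·y^j.
Substituting Z = 1: F(X, Y, 1) = 3*x**3 - 2*x**2 + x*y**2 + x*y - x + 3*y**3 + y**2 - y - 1.
Note: deg(f) ≤ deg(F) = 3; strict inequality happens when F is divisible by Z (lost terms).


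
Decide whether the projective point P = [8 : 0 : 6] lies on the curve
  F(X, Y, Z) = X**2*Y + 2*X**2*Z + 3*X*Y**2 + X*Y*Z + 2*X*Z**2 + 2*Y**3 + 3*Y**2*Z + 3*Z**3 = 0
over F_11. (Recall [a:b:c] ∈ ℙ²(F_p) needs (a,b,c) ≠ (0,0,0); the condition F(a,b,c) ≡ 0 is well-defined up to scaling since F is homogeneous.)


F(8,0,6) ≡ 1 (mod 11); P is NOT on the curve.

Evaluate F(8, 0, 6) term-by-term (mod 11).
  X**2*Y ↦ 1·64·0·1 = 0
  2*X**2*Z ↦ 2·64·1·6 = 768
  3*X*Y**2 ↦ 3·8·0·1 = 0
  X*Y*Z ↦ 1·8·0·6 = 0
  2*X*Z**2 ↦ 2·8·1·36 = 576
  2*Y**3 ↦ 2·1·0·1 = 0
  3*Y**2*Z ↦ 3·1·0·6 = 0
  3*Z**3 ↦ 3·1·1·216 = 648
Sum: F(8, 0, 6) = (0) + (768) + (0) + (0) + (576) + (0) + (0) + (648) = 1992.
Reducing mod 11: 1992 ≡ 1 (mod 11).
Since F(a, b, c) ≡ 1 ≠ 0 (mod 11), P does NOT lie on the curve.


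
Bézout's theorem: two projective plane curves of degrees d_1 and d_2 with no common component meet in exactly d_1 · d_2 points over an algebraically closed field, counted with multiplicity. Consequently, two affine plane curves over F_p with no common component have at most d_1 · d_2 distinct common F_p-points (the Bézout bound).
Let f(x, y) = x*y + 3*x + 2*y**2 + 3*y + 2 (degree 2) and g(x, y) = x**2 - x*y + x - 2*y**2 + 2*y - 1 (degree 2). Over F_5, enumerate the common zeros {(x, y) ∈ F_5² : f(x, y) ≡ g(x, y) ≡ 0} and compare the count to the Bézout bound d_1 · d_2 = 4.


Common zeros: ∅; count = 0; Bézout bound = 4.

deg(f) = 2, deg(g) = 2, so Bézout bound = 4.
Scan x ∈ F_5. For each x, list the y ∈ F_5 with f(x, y) ≡ 0 and those with g(x, y) ≡ 0 (mod 5); the common zeros in that column are the intersection.
  x = 0: f ≡ 0 at y ∈ ∅; g ≡ 0 at y ∈ {2, 4}; common: ∅.
  x = 1: f ≡ 0 at y ∈ {0, 3}; g ≡ 0 at y ∈ {1, 2}; common: ∅.
  x = 2: f ≡ 0 at y ∈ {1, 4}; g ≡ 0 at y ∈ {0}; common: ∅.
  x = 3: f ≡ 0 at y ∈ ∅; g ≡ 0 at y ∈ {3, 4}; common: ∅.
  x = 4: f ≡ 0 at y ∈ ∅; g ≡ 0 at y ∈ {1, 3}; common: ∅.
Collecting: common zeros = ∅, so the count is 0.
Comparison with the Bézout bound: 0 ≤ 4 = deg(f)·deg(g), as expected for curves with no common component (the affine F_5-count falls short of the bound because intersections may lie at infinity, over extension fields, or carry multiplicity).


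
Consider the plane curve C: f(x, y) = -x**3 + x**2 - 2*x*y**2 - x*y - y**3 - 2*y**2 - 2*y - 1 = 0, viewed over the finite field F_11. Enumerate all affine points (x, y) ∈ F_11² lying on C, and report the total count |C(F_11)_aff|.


Affine F_11-points: {(0, 10), (1, 7), (3, 1), (3, 4), (3, 9), (4, 1), (4, 4), (4, 7), (5, 1), (5, 4), (5, 5), (7, 2), (7, 7), (7, 8), (9, 0), (9, 2), (10, 9)}; count = 17.

For each of the 121 pairs (x, y) ∈ F_11², evaluate f(x, y) mod 11. Record the zeros.
  x = 0: [0↦10, 1↦5, 2↦1, 3↦3, 4↦5, 5↦1, 6↦7, 7↦6, 8↦3, 9↦3, 10↦0]  zeros at y ∈ {10}
  x = 1: [0↦10, 1↦2, 2↦2, 3↦4, 4↦2, 5↦1, 6↦6, 7↦0, 8↦10, 9↦8, 10↦10]  zeros at y ∈ {7}
  x = 2: [0↦6, 1↦6, 2↦10, 3↦1, 4↦6, 5↦8, 6↦1, 7↦1, 8↦2, 9↦9, 10↦5]  zeros at y ∈ ∅
  x = 3: [0↦3, 1↦0, 2↦8, 3↦10, 4↦0, 5↦5, 6↦8, 7↦3, 8↦6, 9↦0, 10↦1]  zeros at y ∈ {1, 4, 9}
  x = 4: [0↦6, 1↦0, 2↦1, 3↦3, 4↦0, 5↦8, 6↦10, 7↦0, 8↦5, 9↦8, 10↦3]  zeros at y ∈ {1, 4, 7}
  x = 5: [0↦9, 1↦0, 2↦5, 3↦7, 4↦0, 5↦0, 6↦1, 7↦8, 8↦4, 9↦5, 10↦5]  zeros at y ∈ {1, 4, 5}
  x = 6: [0↦6, 1↦5, 2↦3, 3↦5, 4↦5, 5↦8, 6↦8, 7↦10, 8↦8, 9↦7, 10↦1]  zeros at y ∈ ∅
  x = 7: [0↦2, 1↦9, 2↦0, 3↦2, 4↦9, 5↦4, 6↦3, 7↦0, 8↦0, 9↦8, 10↦7]  zeros at y ∈ {2, 7, 8}
  x = 8: [0↦2, 1↦6, 2↦1, 3↦3, 4↦6, 5↦4, 6↦2, 7↦5, 8↦7, 9↦2, 10↦6]  zeros at y ∈ ∅
  x = 9: [0↦0, 1↦1, 2↦0, 3↦2, 4↦1, 5↦2, 6↦10, 7↦8, 8↦1, 9↦5, 10↦3]  zeros at y ∈ {0, 2}
  x = 10: [0↦1, 1↦10, 2↦2, 3↦4, 4↦10, 5↦3, 6↦10, 7↦3, 8↦9, 9↦0, 10↦3]  zeros at y ∈ {9}
Collecting zeros: affine points = {(0, 10), (1, 7), (3, 1), (3, 4), (3, 9), (4, 1), (4, 4), (4, 7), (5, 1), (5, 4), (5, 5), (7, 2), (7, 7), (7, 8), (9, 0), (9, 2), (10, 9)}.
Total count |C(F_11)_aff| = 17.
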